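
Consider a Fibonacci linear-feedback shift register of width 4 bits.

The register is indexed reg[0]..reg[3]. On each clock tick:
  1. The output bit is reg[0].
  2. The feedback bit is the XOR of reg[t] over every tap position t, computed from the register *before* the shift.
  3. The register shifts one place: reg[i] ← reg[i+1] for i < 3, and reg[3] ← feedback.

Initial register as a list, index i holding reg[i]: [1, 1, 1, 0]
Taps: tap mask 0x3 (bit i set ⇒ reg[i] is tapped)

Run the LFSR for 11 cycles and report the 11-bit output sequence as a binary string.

11100010011

step | reg (before) | out | fb
   0 | 1110 | 1 | 0
   1 | 1100 | 1 | 0
   2 | 1000 | 1 | 1
   3 | 0001 | 0 | 0
   4 | 0010 | 0 | 0
   5 | 0100 | 0 | 1
   6 | 1001 | 1 | 1
   7 | 0011 | 0 | 0
   8 | 0110 | 0 | 1
   9 | 1101 | 1 | 0
  10 | 1010 | 1 | 1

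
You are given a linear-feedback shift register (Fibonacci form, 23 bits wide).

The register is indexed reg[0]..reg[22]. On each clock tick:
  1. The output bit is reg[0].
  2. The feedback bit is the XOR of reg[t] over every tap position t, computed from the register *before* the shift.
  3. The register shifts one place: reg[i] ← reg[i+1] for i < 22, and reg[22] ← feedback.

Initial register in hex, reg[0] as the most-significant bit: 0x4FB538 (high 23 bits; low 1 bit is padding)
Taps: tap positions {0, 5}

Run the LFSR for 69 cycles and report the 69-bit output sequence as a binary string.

tick  register→output (feedback)
  0  01001111101101010011100→0 (1)
  1  10011111011010100111001→1 (0)
  2  00111110110101001110010→0 (1)
  3  01111101101010011100101→0 (1)
  4  11111011010100111001011→1 (1)
  5  11110110101001110010111→1 (0)
  6  11101101010011100101110→1 (0)
  7  11011010100111001011100→1 (1)
  8  10110101001110010111001→1 (0)
  9  01101010011100101110010→0 (0)
 10  11010100111001011100100→1 (0)
 11  10101001110010111001000→1 (1)
 12  01010011100101110010001→0 (0)
 13  10100111001011100100010→1 (0)
 14  01001110010111001000100→0 (1)
 15  10011100101110010001001→1 (0)
 16  00111001011100100010010→0 (0)
 17  01110010111001000100100→0 (0)
 18  11100101110010001001000→1 (0)
 19  11001011100100010010000→1 (1)
 20  10010111001000100100001→1 (0)
 21  00101110010001001000010→0 (1)
 22  01011100100010010000101→0 (1)
 23  10111001000100100001011→1 (1)
 24  01110010001001000010111→0 (0)
 25  11100100010010000101110→1 (0)
 26  11001000100100001011100→1 (1)
 27  10010001001000010111001→1 (1)
 28  00100010010000101110011→0 (0)
 29  01000100100001011100110→0 (1)
 30  10001001000010111001101→1 (1)
 31  00010010000101110011011→0 (0)
 32  00100100001011100110110→0 (1)
 33  01001000010111001101101→0 (0)
 34  10010000101110011011010→1 (1)
 35  00100001011100110110101→0 (0)
 36  01000010111001101101010→0 (0)
 37  10000101110011011010100→1 (0)
 38  00001011100110110101000→0 (0)
 39  00010111001101101010000→0 (1)
 40  00101110011011010100001→0 (1)
 41  01011100110110101000011→0 (1)
 42  10111001101101010000111→1 (1)
 43  01110011011010100001111→0 (0)
 44  11100110110101000011110→1 (0)
 45  11001101101010000111100→1 (0)
 46  10011011010100001111000→1 (1)
 47  00110110101000011110001→0 (1)
 48  01101101010000111100011→0 (1)
 49  11011010100001111000111→1 (1)
 50  10110101000011110001111→1 (0)
 51  01101010000111100011110→0 (0)
 52  11010100001111000111100→1 (0)
 53  10101000011110001111000→1 (1)
 54  01010000111100011110001→0 (0)
 55  10100001111000111100010→1 (1)
 56  01000011110001111000101→0 (0)
 57  10000111100011110001010→1 (0)
 58  00001111000111100010100→0 (1)
 59  00011110001111000101001→0 (1)
 60  00111100011110001010011→0 (1)
 61  01111000111100010100111→0 (0)
 62  11110001111000101001110→1 (1)
 63  11100011110001010011101→1 (1)
 64  11000111100010100111011→1 (0)
 65  10001111000101001110110→1 (0)
 66  00011110001010011101100→0 (1)
 67  00111100010100111011001→0 (1)
 68  01111000101001110110011→0 (0)

010011111011010100111001011100100010010000101110011011010100001111000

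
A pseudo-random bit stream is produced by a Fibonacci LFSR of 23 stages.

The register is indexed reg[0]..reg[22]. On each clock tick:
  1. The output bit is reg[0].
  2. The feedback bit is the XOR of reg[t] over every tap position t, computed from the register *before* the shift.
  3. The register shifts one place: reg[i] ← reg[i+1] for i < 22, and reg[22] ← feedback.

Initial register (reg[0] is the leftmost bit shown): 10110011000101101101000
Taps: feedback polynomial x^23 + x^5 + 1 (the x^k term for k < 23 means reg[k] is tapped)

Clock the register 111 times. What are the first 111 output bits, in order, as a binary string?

101100110001011011010001101000111001100111001011101000010100000101111111000100101101110100111010100100101111010

tick  register→output (feedback)
  0  10110011000101101101000→1 (1)
  1  01100110001011011010001→0 (1)
  2  11001100010110110100011→1 (0)
  3  10011000101101101000110→1 (1)
  4  00110001011011010001101→0 (0)
  5  01100010110110100011010→0 (0)
  6  11000101101101000110100→1 (0)
  7  10001011011010001101000→1 (1)
  8  00010110110100011010001→0 (1)
  9  00101101101000110100011→0 (1)
 10  01011011010001101000111→0 (0)
 11  10110110100011010001110→1 (0)
 12  01101101000110100011100→0 (1)
 13  11011010001101000111001→1 (1)
 14  10110100011010001110011→1 (0)
 15  01101000110100011100110→0 (0)
 16  11010001101000111001100→1 (1)
 17  10100011010001110011001→1 (1)
 18  01000110100011100110011→0 (1)
 19  10001101000111001100111→1 (0)
 20  00011010001110011001110→0 (0)
 21  00110100011100110011100→0 (1)
 22  01101000111001100111001→0 (0)
 23  11010001110011001110010→1 (1)
 24  10100011100110011100101→1 (1)
 25  01000111001100111001011→0 (1)
 26  10001110011001110010111→1 (0)
 27  00011100110011100101110→0 (1)
 28  00111001100111001011101→0 (0)
 29  01110011001110010111010→0 (0)
 30  11100110011100101110100→1 (0)
 31  11001100111001011101000→1 (0)
 32  10011001110010111010000→1 (1)
 33  00110011100101110100001→0 (0)
 34  01100111001011101000010→0 (1)
 35  11001110010111010000101→1 (0)
 36  10011100101110100001010→1 (0)
 37  00111001011101000010100→0 (0)
 38  01110010111010000101000→0 (0)
 39  11100101110100001010000→1 (0)
 40  11001011101000010100000→1 (1)
 41  10010111010000101000001→1 (0)
 42  00101110100001010000010→0 (1)
 43  01011101000010100000101→0 (1)
 44  10111010000101000001011→1 (1)
 45  01110100001010000010111→0 (1)
 46  11101000010100000101111→1 (1)
 47  11010000101000001011111→1 (1)
 48  10100001010000010111111→1 (1)
 49  01000010100000101111111→0 (0)
 50  10000101000001011111110→1 (0)
 51  00001010000010111111100→0 (0)
 52  00010100000101111111000→0 (1)
 53  00101000001011111110001→0 (0)
 54  01010000010111111100010→0 (0)
 55  10100000101111111000100→1 (1)
 56  01000001011111110001001→0 (0)
 57  10000010111111100010010→1 (1)
 58  00000101111111000100101→0 (1)
 59  00001011111110001001011→0 (0)
 60  00010111111100010010110→0 (1)
 61  00101111111000100101101→0 (1)
 62  01011111110001001011011→0 (1)
 63  10111111100010010110111→1 (0)
 64  01111111000100101101110→0 (1)
 65  11111110001001011011101→1 (0)
 66  11111100010010110111010→1 (0)
 67  11111000100101101110100→1 (1)
 68  11110001001011011101001→1 (1)
 69  11100010010110111010011→1 (1)
 70  11000100101101110100111→1 (0)
 71  10001001011011101001110→1 (1)
 72  00010010110111010011101→0 (0)
 73  00100101101110100111010→0 (1)
 74  01001011011101001110101→0 (0)
 75  10010110111010011101010→1 (0)
 76  00101101110100111010100→0 (1)
 77  01011011101001110101001→0 (0)
 78  10110111010011101010010→1 (0)
 79  01101110100111010100100→0 (1)
 80  11011101001110101001001→1 (0)
 81  10111010011101010010010→1 (1)
 82  01110100111010100100101→0 (1)
 83  11101001110101001001011→1 (1)
 84  11010011101010010010111→1 (1)
 85  10100111010100100101111→1 (0)
 86  01001110101001001011110→0 (1)
 87  10011101010010010111101→1 (0)
 88  00111010100100101111010→0 (0)
 89  01110101001001011110100→0 (1)
 90  11101010010010111101001→1 (1)
 91  11010100100101111010011→1 (0)
 92  10101001001011110100110→1 (1)
 93  01010010010111101001101→0 (0)
 94  10100100101111010011010→1 (0)
 95  01001001011110100110100→0 (0)
 96  10010010111101001101000→1 (1)
 97  00100101111010011010001→0 (1)
 98  01001011110100110100011→0 (0)
 99  10010111101001101000110→1 (0)
100  00101111010011010001100→0 (1)
101  01011110100110100011001→0 (1)
102  10111101001101000110011→1 (0)
103  01111010011010001100110→0 (0)
104  11110100110100011001100→1 (0)
105  11101001101000110011000→1 (1)
106  11010011010001100110001→1 (1)
107  10100110100011001100011→1 (0)
108  01001101000110011000110→0 (1)
109  10011010001100110001101→1 (1)
110  00110100011001100011011→0 (1)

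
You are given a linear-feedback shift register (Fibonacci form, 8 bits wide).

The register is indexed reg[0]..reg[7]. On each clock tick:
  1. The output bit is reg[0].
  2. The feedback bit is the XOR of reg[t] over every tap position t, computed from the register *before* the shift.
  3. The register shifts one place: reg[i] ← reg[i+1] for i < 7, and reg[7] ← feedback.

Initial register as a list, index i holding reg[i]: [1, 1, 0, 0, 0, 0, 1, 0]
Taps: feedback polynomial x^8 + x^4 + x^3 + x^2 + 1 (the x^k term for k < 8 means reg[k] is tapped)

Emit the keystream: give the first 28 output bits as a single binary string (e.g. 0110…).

1100001011110001101000000010

step | reg (before) | out | fb
   0 | 11000010 | 1 | 1
   1 | 10000101 | 1 | 1
   2 | 00001011 | 0 | 1
   3 | 00010111 | 0 | 1
   4 | 00101111 | 0 | 0
   5 | 01011110 | 0 | 0
   6 | 10111100 | 1 | 0
   7 | 01111000 | 0 | 1
   8 | 11110001 | 1 | 1
   9 | 11100011 | 1 | 0
  10 | 11000110 | 1 | 1
  11 | 10001101 | 1 | 0
  12 | 00011010 | 0 | 0
  13 | 00110100 | 0 | 0
  14 | 01101000 | 0 | 0
  15 | 11010000 | 1 | 0
  16 | 10100000 | 1 | 0
  17 | 01000000 | 0 | 0
  18 | 10000000 | 1 | 1
  19 | 00000001 | 0 | 0
  20 | 00000010 | 0 | 0
  21 | 00000100 | 0 | 0
  22 | 00001000 | 0 | 1
  23 | 00010001 | 0 | 1
  24 | 00100011 | 0 | 1
  25 | 01000111 | 0 | 0
  26 | 10001110 | 1 | 0
  27 | 00011100 | 0 | 0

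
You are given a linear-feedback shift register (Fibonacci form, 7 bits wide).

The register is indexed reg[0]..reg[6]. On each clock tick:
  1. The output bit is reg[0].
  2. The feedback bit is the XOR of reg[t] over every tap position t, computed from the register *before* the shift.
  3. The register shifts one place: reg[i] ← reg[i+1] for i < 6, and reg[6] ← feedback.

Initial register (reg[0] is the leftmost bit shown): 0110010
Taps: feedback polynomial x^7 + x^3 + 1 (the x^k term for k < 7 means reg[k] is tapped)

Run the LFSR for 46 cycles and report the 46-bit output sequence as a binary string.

step | reg (before) | out | fb
   0 | 0110010 | 0 | 0
   1 | 1100100 | 1 | 1
   2 | 1001001 | 1 | 0
   3 | 0010010 | 0 | 0
   4 | 0100100 | 0 | 0
   5 | 1001000 | 1 | 0
   6 | 0010000 | 0 | 0
   7 | 0100000 | 0 | 0
   8 | 1000000 | 1 | 1
   9 | 0000001 | 0 | 0
  10 | 0000010 | 0 | 0
  11 | 0000100 | 0 | 0
  12 | 0001000 | 0 | 1
  13 | 0010001 | 0 | 0
  14 | 0100010 | 0 | 0
  15 | 1000100 | 1 | 1
  16 | 0001001 | 0 | 1
  17 | 0010011 | 0 | 0
  18 | 0100110 | 0 | 0
  19 | 1001100 | 1 | 0
  20 | 0011000 | 0 | 1
  21 | 0110001 | 0 | 0
  22 | 1100010 | 1 | 1
  23 | 1000101 | 1 | 1
  24 | 0001011 | 0 | 1
  25 | 0010111 | 0 | 0
  26 | 0101110 | 0 | 1
  27 | 1011101 | 1 | 0
  28 | 0111010 | 0 | 1
  29 | 1110101 | 1 | 1
  30 | 1101011 | 1 | 0
  31 | 1010110 | 1 | 1
  32 | 0101101 | 0 | 1
  33 | 1011011 | 1 | 0
  34 | 0110110 | 0 | 0
  35 | 1101100 | 1 | 0
  36 | 1011000 | 1 | 0
  37 | 0110000 | 0 | 0
  38 | 1100000 | 1 | 1
  39 | 1000001 | 1 | 1
  40 | 0000011 | 0 | 0
  41 | 0000110 | 0 | 0
  42 | 0001100 | 0 | 1
  43 | 0011001 | 0 | 1
  44 | 0110011 | 0 | 0
  45 | 1100110 | 1 | 1

0110010010000001000100110001011101011011000001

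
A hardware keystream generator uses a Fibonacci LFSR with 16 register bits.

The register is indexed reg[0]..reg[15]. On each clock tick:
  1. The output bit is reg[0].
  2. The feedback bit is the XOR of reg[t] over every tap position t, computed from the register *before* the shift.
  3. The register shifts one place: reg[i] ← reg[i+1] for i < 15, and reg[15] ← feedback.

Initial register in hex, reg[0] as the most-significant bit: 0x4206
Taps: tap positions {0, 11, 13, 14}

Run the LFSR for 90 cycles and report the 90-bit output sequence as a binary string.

010000100000011000111010000100001000110011011011110111100111100101100001000101101010101111

k : reg_k → out_k, fb_k
0: 0100001000000110 → 0, fb=0
1: 1000010000001100 → 1, fb=0
2: 0000100000011000 → 0, fb=1
3: 0001000000110001 → 0, fb=1
4: 0010000001100011 → 0, fb=1
5: 0100000011000111 → 0, fb=0
6: 1000000110001110 → 1, fb=1
7: 0000001100011101 → 0, fb=0
8: 0000011000111010 → 0, fb=0
9: 0000110001110100 → 0, fb=0
10: 0001100011101000 → 0, fb=0
11: 0011000111010000 → 0, fb=1
12: 0110001110100001 → 0, fb=0
13: 1100011101000010 → 1, fb=0
14: 1000111010000100 → 1, fb=0
15: 0001110100001000 → 0, fb=0
16: 0011101000010000 → 0, fb=1
17: 0111010000100001 → 0, fb=0
18: 1110100001000010 → 1, fb=0
19: 1101000010000100 → 1, fb=0
20: 1010000100001000 → 1, fb=1
21: 0100001000010001 → 0, fb=1
22: 1000010000100011 → 1, fb=0
23: 0000100001000110 → 0, fb=0
24: 0001000010001100 → 0, fb=1
25: 0010000100011001 → 0, fb=1
26: 0100001000110011 → 0, fb=0
27: 1000010001100110 → 1, fb=1
28: 0000100011001101 → 0, fb=1
29: 0001000110011011 → 0, fb=0
30: 0010001100110110 → 0, fb=1
31: 0100011001101101 → 0, fb=1
32: 1000110011011011 → 1, fb=1
33: 0001100110110111 → 0, fb=1
34: 0011001101101111 → 0, fb=0
35: 0110011011011110 → 0, fb=1
36: 1100110110111101 → 1, fb=1
37: 1001101101111011 → 1, fb=1
38: 0011011011110111 → 0, fb=1
39: 0110110111101111 → 0, fb=0
40: 1101101111011110 → 1, fb=0
41: 1011011110111100 → 1, fb=1
42: 0110111101111001 → 0, fb=1
43: 1101111011110011 → 1, fb=1
44: 1011110111100111 → 1, fb=1
45: 0111101111001111 → 0, fb=0
46: 1111011110011110 → 1, fb=0
47: 1110111100111100 → 1, fb=1
48: 1101111001111001 → 1, fb=0
49: 1011110011110010 → 1, fb=1
50: 0111100111100101 → 0, fb=1
51: 1111001111001011 → 1, fb=0
52: 1110011110010110 → 1, fb=0
53: 1100111100101100 → 1, fb=0
54: 1001111001011000 → 1, fb=0
55: 0011110010110000 → 0, fb=1
56: 0111100101100001 → 0, fb=0
57: 1111001011000010 → 1, fb=0
58: 1110010110000100 → 1, fb=0
59: 1100101100001000 → 1, fb=1
60: 1001011000010001 → 1, fb=0
61: 0010110000100010 → 0, fb=1
62: 0101100001000101 → 0, fb=1
63: 1011000010001011 → 1, fb=0
64: 0110000100010110 → 0, fb=1
65: 1100001000101101 → 1, fb=0
66: 1000010001011010 → 1, fb=1
67: 0000100010110101 → 0, fb=0
68: 0001000101101010 → 0, fb=1
69: 0010001011010101 → 0, fb=0
70: 0100010110101010 → 0, fb=1
71: 1000101101010101 → 1, fb=1
72: 0001011010101011 → 0, fb=1
73: 0010110101010111 → 0, fb=1
74: 0101101010101111 → 0, fb=0
75: 1011010101011110 → 1, fb=0
76: 0110101010111100 → 0, fb=0
77: 1101010101111000 → 1, fb=0
78: 1010101011110000 → 1, fb=0
79: 0101010111100000 → 0, fb=0
80: 1010101111000000 → 1, fb=1
81: 0101011110000001 → 0, fb=0
82: 1010111100000010 → 1, fb=0
83: 0101111000000100 → 0, fb=1
84: 1011110000001001 → 1, fb=1
85: 0111100000010011 → 0, fb=0
86: 1111000000100110 → 1, fb=1
87: 1110000001001101 → 1, fb=0
88: 1100000010011010 → 1, fb=1
89: 1000000100110101 → 1, fb=1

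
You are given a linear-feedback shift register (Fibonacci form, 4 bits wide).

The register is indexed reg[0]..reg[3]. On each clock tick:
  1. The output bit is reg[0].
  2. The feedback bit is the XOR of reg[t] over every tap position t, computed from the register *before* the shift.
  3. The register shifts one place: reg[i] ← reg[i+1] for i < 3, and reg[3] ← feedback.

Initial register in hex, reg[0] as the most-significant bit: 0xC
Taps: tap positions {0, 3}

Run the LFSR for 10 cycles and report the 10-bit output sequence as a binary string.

tick  register→output (feedback)
  0  1100→1 (1)
  1  1001→1 (0)
  2  0010→0 (0)
  3  0100→0 (0)
  4  1000→1 (1)
  5  0001→0 (1)
  6  0011→0 (1)
  7  0111→0 (1)
  8  1111→1 (0)
  9  1110→1 (1)

1100100011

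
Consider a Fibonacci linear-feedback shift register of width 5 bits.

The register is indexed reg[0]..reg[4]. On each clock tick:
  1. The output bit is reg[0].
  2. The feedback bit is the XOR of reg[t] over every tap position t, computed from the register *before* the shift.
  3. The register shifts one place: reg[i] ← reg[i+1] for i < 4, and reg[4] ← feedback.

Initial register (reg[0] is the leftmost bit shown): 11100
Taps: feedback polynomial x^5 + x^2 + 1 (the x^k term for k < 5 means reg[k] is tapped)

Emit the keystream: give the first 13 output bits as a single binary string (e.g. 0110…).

k : reg_k → out_k, fb_k
0: 11100 → 1, fb=0
1: 11000 → 1, fb=1
2: 10001 → 1, fb=1
3: 00011 → 0, fb=0
4: 00110 → 0, fb=1
5: 01101 → 0, fb=1
6: 11011 → 1, fb=1
7: 10111 → 1, fb=0
8: 01110 → 0, fb=1
9: 11101 → 1, fb=0
10: 11010 → 1, fb=1
11: 10101 → 1, fb=0
12: 01010 → 0, fb=0

1110001101110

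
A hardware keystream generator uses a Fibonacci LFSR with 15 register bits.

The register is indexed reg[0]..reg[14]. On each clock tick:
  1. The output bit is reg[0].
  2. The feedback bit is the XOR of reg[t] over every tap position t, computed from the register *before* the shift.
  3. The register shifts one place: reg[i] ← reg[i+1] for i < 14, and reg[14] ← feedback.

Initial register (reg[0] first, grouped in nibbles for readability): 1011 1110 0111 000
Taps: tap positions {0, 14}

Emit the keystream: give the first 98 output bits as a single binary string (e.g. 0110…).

10111110011100011010100010111101100111100101001000101000110001111001111011110101110101101011001011

k : reg_k → out_k, fb_k
0: 101111100111000 → 1, fb=1
1: 011111001110001 → 0, fb=1
2: 111110011100011 → 1, fb=0
3: 111100111000110 → 1, fb=1
4: 111001110001101 → 1, fb=0
5: 110011100011010 → 1, fb=1
6: 100111000110101 → 1, fb=0
7: 001110001101010 → 0, fb=0
8: 011100011010100 → 0, fb=0
9: 111000110101000 → 1, fb=1
10: 110001101010001 → 1, fb=0
11: 100011010100010 → 1, fb=1
12: 000110101000101 → 0, fb=1
13: 001101010001011 → 0, fb=1
14: 011010100010111 → 0, fb=1
15: 110101000101111 → 1, fb=0
16: 101010001011110 → 1, fb=1
17: 010100010111101 → 0, fb=1
18: 101000101111011 → 1, fb=0
19: 010001011110110 → 0, fb=0
20: 100010111101100 → 1, fb=1
21: 000101111011001 → 0, fb=1
22: 001011110110011 → 0, fb=1
23: 010111101100111 → 0, fb=1
24: 101111011001111 → 1, fb=0
25: 011110110011110 → 0, fb=0
26: 111101100111100 → 1, fb=1
27: 111011001111001 → 1, fb=0
28: 110110011110010 → 1, fb=1
29: 101100111100101 → 1, fb=0
30: 011001111001010 → 0, fb=0
31: 110011110010100 → 1, fb=1
32: 100111100101001 → 1, fb=0
33: 001111001010010 → 0, fb=0
34: 011110010100100 → 0, fb=0
35: 111100101001000 → 1, fb=1
36: 111001010010001 → 1, fb=0
37: 110010100100010 → 1, fb=1
38: 100101001000101 → 1, fb=0
39: 001010010001010 → 0, fb=0
40: 010100100010100 → 0, fb=0
41: 101001000101000 → 1, fb=1
42: 010010001010001 → 0, fb=1
43: 100100010100011 → 1, fb=0
44: 001000101000110 → 0, fb=0
45: 010001010001100 → 0, fb=0
46: 100010100011000 → 1, fb=1
47: 000101000110001 → 0, fb=1
48: 001010001100011 → 0, fb=1
49: 010100011000111 → 0, fb=1
50: 101000110001111 → 1, fb=0
51: 010001100011110 → 0, fb=0
52: 100011000111100 → 1, fb=1
53: 000110001111001 → 0, fb=1
54: 001100011110011 → 0, fb=1
55: 011000111100111 → 0, fb=1
56: 110001111001111 → 1, fb=0
57: 100011110011110 → 1, fb=1
58: 000111100111101 → 0, fb=1
59: 001111001111011 → 0, fb=1
60: 011110011110111 → 0, fb=1
61: 111100111101111 → 1, fb=0
62: 111001111011110 → 1, fb=1
63: 110011110111101 → 1, fb=0
64: 100111101111010 → 1, fb=1
65: 001111011110101 → 0, fb=1
66: 011110111101011 → 0, fb=1
67: 111101111010111 → 1, fb=0
68: 111011110101110 → 1, fb=1
69: 110111101011101 → 1, fb=0
70: 101111010111010 → 1, fb=1
71: 011110101110101 → 0, fb=1
72: 111101011101011 → 1, fb=0
73: 111010111010110 → 1, fb=1
74: 110101110101101 → 1, fb=0
75: 101011101011010 → 1, fb=1
76: 010111010110101 → 0, fb=1
77: 101110101101011 → 1, fb=0
78: 011101011010110 → 0, fb=0
79: 111010110101100 → 1, fb=1
80: 110101101011001 → 1, fb=0
81: 101011010110010 → 1, fb=1
82: 010110101100101 → 0, fb=1
83: 101101011001011 → 1, fb=0
84: 011010110010110 → 0, fb=0
85: 110101100101100 → 1, fb=1
86: 101011001011001 → 1, fb=0
87: 010110010110010 → 0, fb=0
88: 101100101100100 → 1, fb=1
89: 011001011001001 → 0, fb=1
90: 110010110010011 → 1, fb=0
91: 100101100100110 → 1, fb=1
92: 001011001001101 → 0, fb=1
93: 010110010011011 → 0, fb=1
94: 101100100110111 → 1, fb=0
95: 011001001101110 → 0, fb=0
96: 110010011011100 → 1, fb=1
97: 100100110111001 → 1, fb=0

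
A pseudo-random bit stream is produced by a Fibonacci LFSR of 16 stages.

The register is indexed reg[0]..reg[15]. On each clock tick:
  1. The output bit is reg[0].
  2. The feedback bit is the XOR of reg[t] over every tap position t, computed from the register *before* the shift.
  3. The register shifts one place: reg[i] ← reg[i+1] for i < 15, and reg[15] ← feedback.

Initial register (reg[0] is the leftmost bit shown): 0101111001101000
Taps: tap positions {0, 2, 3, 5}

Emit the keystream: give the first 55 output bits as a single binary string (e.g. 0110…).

step | reg (before) | out | fb
   0 | 0101111001101000 | 0 | 0
   1 | 1011110011010000 | 1 | 0
   2 | 0111100110100000 | 0 | 0
   3 | 1111001101000000 | 1 | 1
   4 | 1110011010000001 | 1 | 1
   5 | 1100110100000011 | 1 | 0
   6 | 1001101000000110 | 1 | 0
   7 | 0011010000001100 | 0 | 1
   8 | 0110100000011001 | 0 | 1
   9 | 1101000000110011 | 1 | 0
  10 | 1010000001100110 | 1 | 0
  11 | 0100000011001100 | 0 | 0
  12 | 1000000110011000 | 1 | 1
  13 | 0000001100110001 | 0 | 0
  14 | 0000011001100010 | 0 | 1
  15 | 0000110011000101 | 0 | 1
  16 | 0001100110001011 | 0 | 1
  17 | 0011001100010111 | 0 | 0
  18 | 0110011000101110 | 0 | 0
  19 | 1100110001011100 | 1 | 0
  20 | 1001100010111000 | 1 | 0
  21 | 0011000101110000 | 0 | 0
  22 | 0110001011100000 | 0 | 1
  23 | 1100010111000001 | 1 | 0
  24 | 1000101110000010 | 1 | 1
  25 | 0001011100000101 | 0 | 0
  26 | 0010111000001010 | 0 | 0
  27 | 0101110000010100 | 0 | 0
  28 | 1011100000101000 | 1 | 1
  29 | 0111000001010001 | 0 | 0
  30 | 1110000010100010 | 1 | 0
  31 | 1100000101000100 | 1 | 1
  32 | 1000001010001001 | 1 | 1
  33 | 0000010100010011 | 0 | 1
  34 | 0000101000100111 | 0 | 0
  35 | 0001010001001110 | 0 | 0
  36 | 0010100010011100 | 0 | 1
  37 | 0101000100111001 | 0 | 1
  38 | 1010001001110011 | 1 | 0
  39 | 0100010011100110 | 0 | 1
  40 | 1000100111001101 | 1 | 1
  41 | 0001001110011011 | 0 | 1
  42 | 0010011100110111 | 0 | 0
  43 | 0100111001101110 | 0 | 1
  44 | 1001110011011101 | 1 | 1
  45 | 0011100110111011 | 0 | 0
  46 | 0111001101110110 | 0 | 0
  47 | 1110011011101100 | 1 | 1
  48 | 1100110111011001 | 1 | 0
  49 | 1001101110110010 | 1 | 0
  50 | 0011011101100100 | 0 | 1
  51 | 0110111011001001 | 0 | 0
  52 | 1101110110010010 | 1 | 1
  53 | 1011101100100101 | 1 | 1
  54 | 0111011001001011 | 0 | 1

0101111001101000000110011000101110000010100010011100110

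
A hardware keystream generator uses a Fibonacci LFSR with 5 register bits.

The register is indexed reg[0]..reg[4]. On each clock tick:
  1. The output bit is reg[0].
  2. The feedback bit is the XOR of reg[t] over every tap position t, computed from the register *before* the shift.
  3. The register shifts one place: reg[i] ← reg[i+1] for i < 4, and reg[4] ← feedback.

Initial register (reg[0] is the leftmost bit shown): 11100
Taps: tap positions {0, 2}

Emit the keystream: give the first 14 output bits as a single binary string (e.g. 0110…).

k : reg_k → out_k, fb_k
0: 11100 → 1, fb=0
1: 11000 → 1, fb=1
2: 10001 → 1, fb=1
3: 00011 → 0, fb=0
4: 00110 → 0, fb=1
5: 01101 → 0, fb=1
6: 11011 → 1, fb=1
7: 10111 → 1, fb=0
8: 01110 → 0, fb=1
9: 11101 → 1, fb=0
10: 11010 → 1, fb=1
11: 10101 → 1, fb=0
12: 01010 → 0, fb=0
13: 10100 → 1, fb=0

11100011011101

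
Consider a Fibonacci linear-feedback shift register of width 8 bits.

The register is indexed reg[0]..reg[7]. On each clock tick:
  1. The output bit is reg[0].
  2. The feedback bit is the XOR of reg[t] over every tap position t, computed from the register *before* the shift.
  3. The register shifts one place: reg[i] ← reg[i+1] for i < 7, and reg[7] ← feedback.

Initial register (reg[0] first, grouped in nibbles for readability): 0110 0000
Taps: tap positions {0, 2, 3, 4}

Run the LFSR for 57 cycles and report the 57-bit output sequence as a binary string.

011000001110101010111110010100001001111111100001011110001

tick  register→output (feedback)
  0  01100000→0 (1)
  1  11000001→1 (1)
  2  10000011→1 (1)
  3  00000111→0 (0)
  4  00001110→0 (1)
  5  00011101→0 (0)
  6  00111010→0 (1)
  7  01110101→0 (0)
  8  11101010→1 (1)
  9  11010101→1 (0)
 10  10101010→1 (1)
 11  01010101→0 (1)
 12  10101011→1 (1)
 13  01010111→0 (1)
 14  10101111→1 (1)
 15  01011111→0 (0)
 16  10111110→1 (0)
 17  01111100→0 (1)
 18  11111001→1 (0)
 19  11110010→1 (1)
 20  11100101→1 (0)
 21  11001010→1 (0)
 22  10010100→1 (0)
 23  00101000→0 (0)
 24  01010000→0 (1)
 25  10100001→1 (0)
 26  01000010→0 (0)
 27  10000100→1 (1)
 28  00001001→0 (1)
 29  00010011→0 (1)
 30  00100111→0 (1)
 31  01001111→0 (1)
 32  10011111→1 (1)
 33  00111111→0 (1)
 34  01111111→0 (1)
 35  11111111→1 (0)
 36  11111110→1 (0)
 37  11111100→1 (0)
 38  11111000→1 (0)
 39  11110000→1 (1)
 40  11100001→1 (0)
 41  11000010→1 (1)
 42  10000101→1 (1)
 43  00001011→0 (1)
 44  00010111→0 (1)
 45  00101111→0 (0)
 46  01011110→0 (0)
 47  10111100→1 (0)
 48  01111000→0 (1)
 49  11110001→1 (1)
 50  11100011→1 (0)
 51  11000110→1 (1)
 52  10001101→1 (0)
 53  00011010→0 (0)
 54  00110100→0 (0)
 55  01101000→0 (0)
 56  11010000→1 (0)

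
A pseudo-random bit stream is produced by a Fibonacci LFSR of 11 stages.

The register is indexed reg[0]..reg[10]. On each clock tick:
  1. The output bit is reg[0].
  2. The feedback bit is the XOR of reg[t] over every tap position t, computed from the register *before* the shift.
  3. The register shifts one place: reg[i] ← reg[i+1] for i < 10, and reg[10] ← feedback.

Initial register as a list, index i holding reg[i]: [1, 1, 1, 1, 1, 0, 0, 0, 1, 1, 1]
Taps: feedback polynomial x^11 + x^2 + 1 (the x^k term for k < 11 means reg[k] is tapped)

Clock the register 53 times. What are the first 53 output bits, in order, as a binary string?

k : reg_k → out_k, fb_k
0: 11111000111 → 1, fb=0
1: 11110001110 → 1, fb=0
2: 11100011100 → 1, fb=0
3: 11000111000 → 1, fb=1
4: 10001110001 → 1, fb=1
5: 00011100011 → 0, fb=0
6: 00111000110 → 0, fb=1
7: 01110001101 → 0, fb=1
8: 11100011011 → 1, fb=0
9: 11000110110 → 1, fb=1
10: 10001101101 → 1, fb=1
11: 00011011011 → 0, fb=0
12: 00110110110 → 0, fb=1
13: 01101101101 → 0, fb=1
14: 11011011011 → 1, fb=1
15: 10110110111 → 1, fb=0
16: 01101101110 → 0, fb=1
17: 11011011101 → 1, fb=1
18: 10110111011 → 1, fb=0
19: 01101110110 → 0, fb=1
20: 11011101101 → 1, fb=1
21: 10111011011 → 1, fb=0
22: 01110110110 → 0, fb=1
23: 11101101101 → 1, fb=0
24: 11011011010 → 1, fb=1
25: 10110110101 → 1, fb=0
26: 01101101010 → 0, fb=1
27: 11011010101 → 1, fb=1
28: 10110101011 → 1, fb=0
29: 01101010110 → 0, fb=1
30: 11010101101 → 1, fb=1
31: 10101011011 → 1, fb=0
32: 01010110110 → 0, fb=0
33: 10101101100 → 1, fb=0
34: 01011011000 → 0, fb=0
35: 10110110000 → 1, fb=0
36: 01101100000 → 0, fb=1
37: 11011000001 → 1, fb=1
38: 10110000011 → 1, fb=0
39: 01100000110 → 0, fb=1
40: 11000001101 → 1, fb=1
41: 10000011011 → 1, fb=1
42: 00000110111 → 0, fb=0
43: 00001101110 → 0, fb=0
44: 00011011100 → 0, fb=0
45: 00110111000 → 0, fb=1
46: 01101110001 → 0, fb=1
47: 11011100011 → 1, fb=1
48: 10111000111 → 1, fb=0
49: 01110001110 → 0, fb=1
50: 11100011101 → 1, fb=0
51: 11000111010 → 1, fb=1
52: 10001110101 → 1, fb=1

11111000111000110110110111011011010101101100000110111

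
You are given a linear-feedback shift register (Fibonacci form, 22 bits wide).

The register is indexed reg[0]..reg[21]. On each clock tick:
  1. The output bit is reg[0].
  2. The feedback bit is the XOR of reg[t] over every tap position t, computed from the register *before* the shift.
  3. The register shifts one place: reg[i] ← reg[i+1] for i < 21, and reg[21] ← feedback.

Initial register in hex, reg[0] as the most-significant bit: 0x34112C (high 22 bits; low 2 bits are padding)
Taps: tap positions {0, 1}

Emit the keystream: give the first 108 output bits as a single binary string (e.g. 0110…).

k : reg_k → out_k, fb_k
0: 0011010000010001001011 → 0, fb=0
1: 0110100000100010010110 → 0, fb=1
2: 1101000001000100101101 → 1, fb=0
3: 1010000010001001011010 → 1, fb=1
4: 0100000100010010110101 → 0, fb=1
5: 1000001000100101101011 → 1, fb=1
6: 0000010001001011010111 → 0, fb=0
7: 0000100010010110101110 → 0, fb=0
8: 0001000100101101011100 → 0, fb=0
9: 0010001001011010111000 → 0, fb=0
10: 0100010010110101110000 → 0, fb=1
11: 1000100101101011100001 → 1, fb=1
12: 0001001011010111000011 → 0, fb=0
13: 0010010110101110000110 → 0, fb=0
14: 0100101101011100001100 → 0, fb=1
15: 1001011010111000011001 → 1, fb=1
16: 0010110101110000110011 → 0, fb=0
17: 0101101011100001100110 → 0, fb=1
18: 1011010111000011001101 → 1, fb=1
19: 0110101110000110011011 → 0, fb=1
20: 1101011100001100110111 → 1, fb=0
21: 1010111000011001101110 → 1, fb=1
22: 0101110000110011011101 → 0, fb=1
23: 1011100001100110111011 → 1, fb=1
24: 0111000011001101110111 → 0, fb=1
25: 1110000110011011101111 → 1, fb=0
26: 1100001100110111011110 → 1, fb=0
27: 1000011001101110111100 → 1, fb=1
28: 0000110011011101111001 → 0, fb=0
29: 0001100110111011110010 → 0, fb=0
30: 0011001101110111100100 → 0, fb=0
31: 0110011011101111001000 → 0, fb=1
32: 1100110111011110010001 → 1, fb=0
33: 1001101110111100100010 → 1, fb=1
34: 0011011101111001000101 → 0, fb=0
35: 0110111011110010001010 → 0, fb=1
36: 1101110111100100010101 → 1, fb=0
37: 1011101111001000101010 → 1, fb=1
38: 0111011110010001010101 → 0, fb=1
39: 1110111100100010101011 → 1, fb=0
40: 1101111001000101010110 → 1, fb=0
41: 1011110010001010101100 → 1, fb=1
42: 0111100100010101011001 → 0, fb=1
43: 1111001000101010110011 → 1, fb=0
44: 1110010001010101100110 → 1, fb=0
45: 1100100010101011001100 → 1, fb=0
46: 1001000101010110011000 → 1, fb=1
47: 0010001010101100110001 → 0, fb=0
48: 0100010101011001100010 → 0, fb=1
49: 1000101010110011000101 → 1, fb=1
50: 0001010101100110001011 → 0, fb=0
51: 0010101011001100010110 → 0, fb=0
52: 0101010110011000101100 → 0, fb=1
53: 1010101100110001011001 → 1, fb=1
54: 0101011001100010110011 → 0, fb=1
55: 1010110011000101100111 → 1, fb=1
56: 0101100110001011001111 → 0, fb=1
57: 1011001100010110011111 → 1, fb=1
58: 0110011000101100111111 → 0, fb=1
59: 1100110001011001111111 → 1, fb=0
60: 1001100010110011111110 → 1, fb=1
61: 0011000101100111111101 → 0, fb=0
62: 0110001011001111111010 → 0, fb=1
63: 1100010110011111110101 → 1, fb=0
64: 1000101100111111101010 → 1, fb=1
65: 0001011001111111010101 → 0, fb=0
66: 0010110011111110101010 → 0, fb=0
67: 0101100111111101010100 → 0, fb=1
68: 1011001111111010101001 → 1, fb=1
69: 0110011111110101010011 → 0, fb=1
70: 1100111111101010100111 → 1, fb=0
71: 1001111111010101001110 → 1, fb=1
72: 0011111110101010011101 → 0, fb=0
73: 0111111101010100111010 → 0, fb=1
74: 1111111010101001110101 → 1, fb=0
75: 1111110101010011101010 → 1, fb=0
76: 1111101010100111010100 → 1, fb=0
77: 1111010101001110101000 → 1, fb=0
78: 1110101010011101010000 → 1, fb=0
79: 1101010100111010100000 → 1, fb=0
80: 1010101001110101000000 → 1, fb=1
81: 0101010011101010000001 → 0, fb=1
82: 1010100111010100000011 → 1, fb=1
83: 0101001110101000000111 → 0, fb=1
84: 1010011101010000001111 → 1, fb=1
85: 0100111010100000011111 → 0, fb=1
86: 1001110101000000111111 → 1, fb=1
87: 0011101010000001111111 → 0, fb=0
88: 0111010100000011111110 → 0, fb=1
89: 1110101000000111111101 → 1, fb=0
90: 1101010000001111111010 → 1, fb=0
91: 1010100000011111110100 → 1, fb=1
92: 0101000000111111101001 → 0, fb=1
93: 1010000001111111010011 → 1, fb=1
94: 0100000011111110100111 → 0, fb=1
95: 1000000111111101001111 → 1, fb=1
96: 0000001111111010011111 → 0, fb=0
97: 0000011111110100111110 → 0, fb=0
98: 0000111111101001111100 → 0, fb=0
99: 0001111111010011111000 → 0, fb=0
100: 0011111110100111110000 → 0, fb=0
101: 0111111101001111100000 → 0, fb=1
102: 1111111010011111000001 → 1, fb=0
103: 1111110100111110000010 → 1, fb=0
104: 1111101001111100000100 → 1, fb=0
105: 1111010011111000001000 → 1, fb=0
106: 1110100111110000010000 → 1, fb=0
107: 1101001111100000100000 → 1, fb=0

001101000001000100101101011100001100110111011110010001010101100110001011001111111010101001110101000000111111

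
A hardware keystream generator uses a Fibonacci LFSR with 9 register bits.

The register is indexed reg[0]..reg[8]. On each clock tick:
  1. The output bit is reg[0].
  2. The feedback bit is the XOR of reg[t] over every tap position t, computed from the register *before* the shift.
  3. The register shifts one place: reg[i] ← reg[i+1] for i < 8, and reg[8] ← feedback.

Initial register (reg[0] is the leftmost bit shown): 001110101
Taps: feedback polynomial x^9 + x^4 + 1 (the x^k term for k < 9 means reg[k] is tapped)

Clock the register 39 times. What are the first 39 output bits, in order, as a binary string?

tick  register→output (feedback)
  0  001110101→0 (1)
  1  011101011→0 (0)
  2  111010110→1 (0)
  3  110101100→1 (1)
  4  101011001→1 (0)
  5  010110010→0 (1)
  6  101100101→1 (1)
  7  011001011→0 (0)
  8  110010110→1 (0)
  9  100101100→1 (1)
 10  001011001→0 (1)
 11  010110011→0 (1)
 12  101100111→1 (1)
 13  011001111→0 (0)
 14  110011110→1 (0)
 15  100111100→1 (0)
 16  001111000→0 (1)
 17  011110001→0 (1)
 18  111100011→1 (1)
 19  111000111→1 (1)
 20  110001111→1 (1)
 21  100011111→1 (0)
 22  000111110→0 (1)
 23  001111101→0 (1)
 24  011111011→0 (1)
 25  111110111→1 (0)
 26  111101110→1 (1)
 27  111011101→1 (0)
 28  110111010→1 (0)
 29  101110100→1 (0)
 30  011101000→0 (0)
 31  111010000→1 (0)
 32  110100000→1 (1)
 33  101000001→1 (1)
 34  010000011→0 (0)
 35  100000110→1 (1)
 36  000001101→0 (0)
 37  000011010→0 (1)
 38  000110101→0 (1)

001110101100101100111100011111011101000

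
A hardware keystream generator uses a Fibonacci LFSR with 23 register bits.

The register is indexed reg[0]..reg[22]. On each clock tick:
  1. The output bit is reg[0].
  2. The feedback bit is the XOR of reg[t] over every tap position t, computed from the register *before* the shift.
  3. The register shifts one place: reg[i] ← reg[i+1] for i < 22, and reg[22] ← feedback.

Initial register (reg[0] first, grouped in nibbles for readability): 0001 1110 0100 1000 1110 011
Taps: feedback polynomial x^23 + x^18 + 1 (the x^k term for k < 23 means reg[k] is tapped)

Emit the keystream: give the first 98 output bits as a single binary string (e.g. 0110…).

00011110010010001110011100000100101101000110110101100010011110110000001011010010011001010010110011

k : reg_k → out_k, fb_k
0: 00011110010010001110011 → 0, fb=1
1: 00111100100100011100111 → 0, fb=0
2: 01111001001000111001110 → 0, fb=0
3: 11110010010001110011100 → 1, fb=0
4: 11100100100011100111000 → 1, fb=0
5: 11001001000111001110000 → 1, fb=0
6: 10010010001110011100000 → 1, fb=1
7: 00100100011100111000001 → 0, fb=0
8: 01001000111001110000010 → 0, fb=0
9: 10010001110011100000100 → 1, fb=1
10: 00100011100111000001001 → 0, fb=0
11: 01000111001110000010010 → 0, fb=1
12: 10001110011100000100101 → 1, fb=1
13: 00011100111000001001011 → 0, fb=0
14: 00111001110000010010110 → 0, fb=1
15: 01110011100000100101101 → 0, fb=0
16: 11100111000001001011010 → 1, fb=0
17: 11001110000010010110100 → 1, fb=0
18: 10011100000100101101000 → 1, fb=1
19: 00111000001001011010001 → 0, fb=1
20: 01110000010010110100011 → 0, fb=0
21: 11100000100101101000110 → 1, fb=1
22: 11000001001011010001101 → 1, fb=1
23: 10000010010110100011011 → 1, fb=0
24: 00000100101101000110110 → 0, fb=1
25: 00001001011010001101101 → 0, fb=0
26: 00010010110100011011010 → 0, fb=1
27: 00100101101000110110101 → 0, fb=1
28: 01001011010001101101011 → 0, fb=0
29: 10010110100011011010110 → 1, fb=0
30: 00101101000110110101100 → 0, fb=0
31: 01011010001101101011000 → 0, fb=1
32: 10110100011011010110001 → 1, fb=0
33: 01101000110110101100010 → 0, fb=0
34: 11010001101101011000100 → 1, fb=1
35: 10100011011010110001001 → 1, fb=1
36: 01000110110101100010011 → 0, fb=1
37: 10001101101011000100111 → 1, fb=1
38: 00011011010110001001111 → 0, fb=0
39: 00110110101100010011110 → 0, fb=1
40: 01101101011000100111101 → 0, fb=1
41: 11011010110001001111011 → 1, fb=0
42: 10110101100010011110110 → 1, fb=0
43: 01101011000100111101100 → 0, fb=0
44: 11010110001001111011000 → 1, fb=0
45: 10101100010011110110000 → 1, fb=0
46: 01011000100111101100000 → 0, fb=0
47: 10110001001111011000000 → 1, fb=1
48: 01100010011110110000001 → 0, fb=0
49: 11000100111101100000010 → 1, fb=1
50: 10001001111011000000101 → 1, fb=1
51: 00010011110110000001011 → 0, fb=0
52: 00100111101100000010110 → 0, fb=1
53: 01001111011000000101101 → 0, fb=0
54: 10011110110000001011010 → 1, fb=0
55: 00111101100000010110100 → 0, fb=1
56: 01111011000000101101001 → 0, fb=0
57: 11110110000001011010010 → 1, fb=0
58: 11101100000010110100100 → 1, fb=1
59: 11011000000101101001001 → 1, fb=1
60: 10110000001011010010011 → 1, fb=0
61: 01100000010110100100110 → 0, fb=0
62: 11000000101101001001100 → 1, fb=1
63: 10000001011010010011001 → 1, fb=0
64: 00000010110100100110010 → 0, fb=1
65: 00000101101001001100101 → 0, fb=0
66: 00001011010010011001010 → 0, fb=0
67: 00010110100100110010100 → 0, fb=1
68: 00101101001001100101001 → 0, fb=0
69: 01011010010011001010010 → 0, fb=1
70: 10110100100110010100101 → 1, fb=1
71: 01101001001100101001011 → 0, fb=0
72: 11010010011001010010110 → 1, fb=0
73: 10100100110010100101100 → 1, fb=1
74: 01001001100101001011001 → 0, fb=1
75: 10010011001010010110011 → 1, fb=0
76: 00100110010100101100110 → 0, fb=0
77: 01001100101001011001100 → 0, fb=0
78: 10011001010010110011000 → 1, fb=0
79: 00110010100101100110000 → 0, fb=1
80: 01100101001011001100001 → 0, fb=0
81: 11001010010110011000010 → 1, fb=1
82: 10010100101100110000101 → 1, fb=1
83: 00101001011001100001011 → 0, fb=0
84: 01010010110011000010110 → 0, fb=1
85: 10100101100110000101101 → 1, fb=1
86: 01001011001100001011011 → 0, fb=1
87: 10010110011000010110111 → 1, fb=0
88: 00101100110000101101110 → 0, fb=0
89: 01011001100001011011100 → 0, fb=1
90: 10110011000010110111001 → 1, fb=0
91: 01100110000101101110010 → 0, fb=1
92: 11001100001011011100101 → 1, fb=1
93: 10011000010110111001011 → 1, fb=1
94: 00110000101101110010111 → 0, fb=1
95: 01100001011011100101111 → 0, fb=0
96: 11000010110111001011110 → 1, fb=0
97: 10000101101110010111100 → 1, fb=0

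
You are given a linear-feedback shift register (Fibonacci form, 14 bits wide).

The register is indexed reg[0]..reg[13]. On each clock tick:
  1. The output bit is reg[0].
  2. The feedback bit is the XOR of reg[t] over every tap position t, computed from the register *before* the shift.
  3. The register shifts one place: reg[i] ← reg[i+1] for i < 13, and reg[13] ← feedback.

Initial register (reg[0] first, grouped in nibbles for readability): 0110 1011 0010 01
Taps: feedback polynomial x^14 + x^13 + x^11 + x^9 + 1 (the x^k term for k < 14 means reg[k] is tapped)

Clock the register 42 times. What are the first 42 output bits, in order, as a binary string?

011010110010011110111011110100111111010001

k : reg_k → out_k, fb_k
0: 01101011001001 → 0, fb=1
1: 11010110010011 → 1, fb=1
2: 10101100100111 → 1, fb=1
3: 01011001001111 → 0, fb=0
4: 10110010011110 → 1, fb=1
5: 01100100111101 → 0, fb=1
6: 11001001111011 → 1, fb=1
7: 10010011110111 → 1, fb=0
8: 00100111101110 → 0, fb=1
9: 01001111011101 → 0, fb=1
10: 10011110111011 → 1, fb=1
11: 00111101110111 → 0, fb=1
12: 01111011101111 → 0, fb=0
13: 11110111011110 → 1, fb=1
14: 11101110111101 → 1, fb=0
15: 11011101111010 → 1, fb=0
16: 10111011110100 → 1, fb=1
17: 01110111101001 → 0, fb=1
18: 11101111010011 → 1, fb=1
19: 11011110100111 → 1, fb=1
20: 10111101001111 → 1, fb=1
21: 01111010011111 → 0, fb=1
22: 11110100111111 → 1, fb=0
23: 11101001111110 → 1, fb=1
24: 11010011111101 → 1, fb=0
25: 10100111111010 → 1, fb=0
26: 01001111110100 → 0, fb=0
27: 10011111101000 → 1, fb=1
28: 00111111010001 → 0, fb=0
29: 01111110100010 → 0, fb=0
30: 11111101000100 → 1, fb=0
31: 11111010001000 → 1, fb=1
32: 11110100010001 → 1, fb=1
33: 11101000100011 → 1, fb=0
34: 11010001000110 → 1, fb=0
35: 10100010001100 → 1, fb=0
36: 01000100011000 → 0, fb=1
37: 10001000110001 → 1, fb=1
38: 00010001100011 → 0, fb=1
39: 00100011000111 → 0, fb=0
40: 01000110001110 → 0, fb=1
41: 10001100011101 → 1, fb=0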